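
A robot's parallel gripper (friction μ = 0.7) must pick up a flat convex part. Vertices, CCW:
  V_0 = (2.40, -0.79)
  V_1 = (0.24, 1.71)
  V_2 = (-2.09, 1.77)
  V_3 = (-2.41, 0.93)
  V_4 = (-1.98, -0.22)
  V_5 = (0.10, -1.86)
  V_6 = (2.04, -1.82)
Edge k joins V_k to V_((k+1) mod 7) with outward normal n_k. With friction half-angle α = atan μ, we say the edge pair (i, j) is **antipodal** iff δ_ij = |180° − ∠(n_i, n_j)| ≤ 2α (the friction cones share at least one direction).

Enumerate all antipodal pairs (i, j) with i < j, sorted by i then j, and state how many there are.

α = atan 0.7 = 34.99°;  2α = 69.98°
n_0 = (+0.7567, +0.6538)
n_1 = (+0.0257, +0.9997)
n_2 = (-0.9345, +0.3560)
n_3 = (-0.9367, -0.3502)
n_4 = (-0.6192, -0.7853)
n_5 = (+0.0206, -0.9998)
n_6 = (+0.9440, -0.3299)
  (0,1): δ = 132.30°  ·
  (0,2): δ = 61.68°  ✓
  (0,3): δ = 20.33°  ✓
  (0,4): δ = 10.92°  ✓
  (0,5): δ = 50.35°  ✓
  (0,6): δ = 119.91°  ·
  (1,2): δ = 109.38°  ·
  (1,3): δ = 68.02°  ✓
  (1,4): δ = 36.78°  ✓
  (1,5): δ = 2.66°  ✓
  (1,6): δ = 72.21°  ·
  (2,3): δ = 138.64°  ·
  (2,4): δ = 107.40°  ·
  (2,5): δ = 67.96°  ✓
  (2,6): δ = 1.59°  ✓
  (3,4): δ = 148.76°  ·
  (3,5): δ = 109.32°  ·
  (3,6): δ = 39.77°  ✓
  (4,5): δ = 140.56°  ·
  (4,6): δ = 71.01°  ·
  (5,6): δ = 110.45°  ·
antipodal pairs: 10

count = 10; pairs: (0,2), (0,3), (0,4), (0,5), (1,3), (1,4), (1,5), (2,5), (2,6), (3,6)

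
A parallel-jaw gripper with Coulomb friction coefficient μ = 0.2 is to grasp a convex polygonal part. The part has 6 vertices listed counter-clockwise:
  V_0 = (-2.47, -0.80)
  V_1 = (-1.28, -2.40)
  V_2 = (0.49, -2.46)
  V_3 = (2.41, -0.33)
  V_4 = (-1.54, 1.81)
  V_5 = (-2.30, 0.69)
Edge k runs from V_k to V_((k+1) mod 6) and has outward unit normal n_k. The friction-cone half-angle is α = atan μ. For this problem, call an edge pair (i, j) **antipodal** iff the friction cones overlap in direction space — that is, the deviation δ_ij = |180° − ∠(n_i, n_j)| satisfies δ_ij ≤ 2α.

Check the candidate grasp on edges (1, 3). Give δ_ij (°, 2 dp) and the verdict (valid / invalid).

α = atan 0.2 = 11.31°;  2α = 22.62°
edge 1: e_1 = (+1.77, -0.06);  n_1 = (-0.0339, -0.9994)
edge 3: e_3 = (-3.95, +2.14);  n_3 = (+0.4764, +0.8793)
∠(n_1, n_3) = 153.49°
δ = |180° − 153.49°| = 26.51°
26.51° > 2α = 22.62°  →  invalid

δ = 26.51°, invalid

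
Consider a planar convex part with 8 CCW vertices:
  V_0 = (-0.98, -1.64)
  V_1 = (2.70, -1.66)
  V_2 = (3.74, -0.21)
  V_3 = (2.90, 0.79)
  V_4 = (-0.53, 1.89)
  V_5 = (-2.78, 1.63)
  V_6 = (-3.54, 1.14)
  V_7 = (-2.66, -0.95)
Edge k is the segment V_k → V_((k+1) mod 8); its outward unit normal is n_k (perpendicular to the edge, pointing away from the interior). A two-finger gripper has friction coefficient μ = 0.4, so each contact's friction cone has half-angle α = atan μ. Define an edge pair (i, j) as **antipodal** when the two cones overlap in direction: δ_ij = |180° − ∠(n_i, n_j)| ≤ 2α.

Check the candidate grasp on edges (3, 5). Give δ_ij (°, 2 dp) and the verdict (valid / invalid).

α = atan 0.4 = 21.80°;  2α = 43.60°
edge 3: e_3 = (-3.43, +1.10);  n_3 = (+0.3054, +0.9522)
edge 5: e_5 = (-0.76, -0.49);  n_5 = (-0.5419, +0.8405)
∠(n_3, n_5) = 50.59°
δ = |180° − 50.59°| = 129.41°
129.41° > 2α = 43.60°  →  invalid

δ = 129.41°, invalid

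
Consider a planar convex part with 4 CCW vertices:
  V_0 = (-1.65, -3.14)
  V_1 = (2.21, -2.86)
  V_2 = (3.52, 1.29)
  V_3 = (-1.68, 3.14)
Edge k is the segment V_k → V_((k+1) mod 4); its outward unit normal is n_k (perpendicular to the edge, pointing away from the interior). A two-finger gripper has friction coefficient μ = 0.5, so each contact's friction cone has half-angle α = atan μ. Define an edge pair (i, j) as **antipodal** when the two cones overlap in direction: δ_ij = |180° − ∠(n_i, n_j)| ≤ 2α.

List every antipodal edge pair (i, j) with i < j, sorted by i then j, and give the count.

count = 2; pairs: (0,2), (1,3)

α = atan 0.5 = 26.57°;  2α = 53.13°
n_0 = (+0.0723, -0.9974)
n_1 = (+0.9536, -0.3010)
n_2 = (+0.3352, +0.9422)
n_3 = (-1.0000, -0.0048)
  (0,1): δ = 111.67°  ·
  (0,2): δ = 23.73°  ✓
  (0,3): δ = 86.12°  ·
  (1,2): δ = 92.07°  ·
  (1,3): δ = 17.79°  ✓
  (2,3): δ = 70.14°  ·
antipodal pairs: 2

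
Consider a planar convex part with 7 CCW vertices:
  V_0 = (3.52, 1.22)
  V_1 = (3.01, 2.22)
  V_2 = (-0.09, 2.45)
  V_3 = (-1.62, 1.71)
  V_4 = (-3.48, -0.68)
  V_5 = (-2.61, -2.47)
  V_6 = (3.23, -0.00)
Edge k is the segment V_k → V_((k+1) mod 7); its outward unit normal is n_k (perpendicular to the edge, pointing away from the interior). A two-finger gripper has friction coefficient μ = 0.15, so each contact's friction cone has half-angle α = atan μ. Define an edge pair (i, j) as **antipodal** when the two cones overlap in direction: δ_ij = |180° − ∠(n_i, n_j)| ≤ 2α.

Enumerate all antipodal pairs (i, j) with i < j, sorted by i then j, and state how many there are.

count = 2; pairs: (0,4), (2,5)

α = atan 0.15 = 8.53°;  2α = 17.06°
n_0 = (+0.8908, +0.4543)
n_1 = (+0.0740, +0.9973)
n_2 = (-0.4354, +0.9002)
n_3 = (-0.7892, +0.6142)
n_4 = (-0.8994, -0.4371)
n_5 = (+0.3895, -0.9210)
n_6 = (+0.9729, -0.2313)
  (0,1): δ = 121.26°  ·
  (0,2): δ = 91.21°  ·
  (0,3): δ = 64.91°  ·
  (0,4): δ = 1.10°  ✓
  (0,5): δ = 85.90°  ·
  (0,6): δ = 139.61°  ·
  (1,2): δ = 149.95°  ·
  (1,3): δ = 123.65°  ·
  (1,4): δ = 59.84°  ·
  (1,5): δ = 27.17°  ·
  (1,6): δ = 80.87°  ·
  (2,3): δ = 153.70°  ·
  (2,4): δ = 89.89°  ·
  (2,5): δ = 2.89°  ✓
  (2,6): δ = 50.82°  ·
  (3,4): δ = 116.19°  ·
  (3,5): δ = 29.18°  ·
  (3,6): δ = 24.52°  ·
  (4,5): δ = 93.00°  ·
  (4,6): δ = 39.29°  ·
  (5,6): δ = 126.30°  ·
antipodal pairs: 2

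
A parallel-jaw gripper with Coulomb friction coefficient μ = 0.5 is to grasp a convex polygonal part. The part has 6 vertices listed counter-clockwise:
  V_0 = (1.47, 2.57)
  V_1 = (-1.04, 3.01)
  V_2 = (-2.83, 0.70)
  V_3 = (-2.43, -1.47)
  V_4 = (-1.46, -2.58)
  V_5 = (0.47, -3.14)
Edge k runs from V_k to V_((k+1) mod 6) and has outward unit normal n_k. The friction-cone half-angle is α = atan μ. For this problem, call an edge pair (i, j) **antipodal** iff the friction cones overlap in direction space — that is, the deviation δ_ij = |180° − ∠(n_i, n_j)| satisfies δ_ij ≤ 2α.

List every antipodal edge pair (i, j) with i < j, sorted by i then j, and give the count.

count = 5; pairs: (0,3), (0,4), (1,5), (2,5), (3,5)

α = atan 0.5 = 26.57°;  2α = 53.13°
n_0 = (+0.1727, +0.9850)
n_1 = (-0.7905, +0.6125)
n_2 = (-0.9834, -0.1813)
n_3 = (-0.7530, -0.6580)
n_4 = (-0.2787, -0.9604)
n_5 = (+0.9850, -0.1725)
  (0,1): δ = 117.83°  ·
  (0,2): δ = 69.61°  ·
  (0,3): δ = 38.91°  ✓
  (0,4): δ = 6.24°  ✓
  (0,5): δ = 90.01°  ·
  (1,2): δ = 131.78°  ·
  (1,3): δ = 101.08°  ·
  (1,4): δ = 68.41°  ·
  (1,5): δ = 27.84°  ✓
  (2,3): δ = 149.29°  ·
  (2,4): δ = 116.62°  ·
  (2,5): δ = 20.38°  ✓
  (3,4): δ = 147.33°  ·
  (3,5): δ = 51.08°  ✓
  (4,5): δ = 83.75°  ·
antipodal pairs: 5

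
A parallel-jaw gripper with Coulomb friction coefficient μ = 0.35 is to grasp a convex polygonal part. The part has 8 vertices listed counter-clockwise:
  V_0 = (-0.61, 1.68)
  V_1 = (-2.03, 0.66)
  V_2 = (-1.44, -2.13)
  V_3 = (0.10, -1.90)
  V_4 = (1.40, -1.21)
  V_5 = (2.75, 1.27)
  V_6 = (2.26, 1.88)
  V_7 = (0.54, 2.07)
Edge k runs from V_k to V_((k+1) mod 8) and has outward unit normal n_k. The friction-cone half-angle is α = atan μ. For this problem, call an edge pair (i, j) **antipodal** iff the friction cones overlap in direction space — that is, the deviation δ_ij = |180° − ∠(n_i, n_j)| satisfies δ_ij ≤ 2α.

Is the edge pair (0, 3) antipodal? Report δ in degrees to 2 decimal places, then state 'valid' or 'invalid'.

δ = 7.73°, valid

α = atan 0.35 = 19.29°;  2α = 38.58°
edge 0: e_0 = (-1.42, -1.02);  n_0 = (-0.5834, +0.8122)
edge 3: e_3 = (+1.30, +0.69);  n_3 = (+0.4688, -0.8833)
∠(n_0, n_3) = 172.27°
δ = |180° − 172.27°| = 7.73°
7.73° ≤ 2α = 38.58°  →  valid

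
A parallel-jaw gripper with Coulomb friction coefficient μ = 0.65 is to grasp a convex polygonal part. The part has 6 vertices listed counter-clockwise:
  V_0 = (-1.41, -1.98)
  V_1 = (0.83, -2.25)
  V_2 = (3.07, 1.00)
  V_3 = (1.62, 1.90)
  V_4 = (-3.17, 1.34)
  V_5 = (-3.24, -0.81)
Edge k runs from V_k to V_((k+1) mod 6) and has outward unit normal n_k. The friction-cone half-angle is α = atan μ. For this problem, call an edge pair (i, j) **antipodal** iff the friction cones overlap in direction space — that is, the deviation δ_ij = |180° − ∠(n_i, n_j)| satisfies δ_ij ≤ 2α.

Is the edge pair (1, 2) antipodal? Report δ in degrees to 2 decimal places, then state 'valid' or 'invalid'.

α = atan 0.65 = 33.02°;  2α = 66.05°
edge 1: e_1 = (+2.24, +3.25);  n_1 = (+0.8234, -0.5675)
edge 2: e_2 = (-1.45, +0.90);  n_2 = (+0.5274, +0.8496)
∠(n_1, n_2) = 92.75°
δ = |180° − 92.75°| = 87.25°
87.25° > 2α = 66.05°  →  invalid

δ = 87.25°, invalid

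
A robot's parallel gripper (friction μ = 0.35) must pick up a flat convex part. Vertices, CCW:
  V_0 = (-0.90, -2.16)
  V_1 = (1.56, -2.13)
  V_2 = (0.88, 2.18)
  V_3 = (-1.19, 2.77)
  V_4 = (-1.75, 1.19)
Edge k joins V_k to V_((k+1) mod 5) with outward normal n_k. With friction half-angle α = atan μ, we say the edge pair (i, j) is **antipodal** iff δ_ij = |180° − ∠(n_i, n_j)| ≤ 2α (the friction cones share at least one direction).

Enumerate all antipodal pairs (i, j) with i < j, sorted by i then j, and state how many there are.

α = atan 0.35 = 19.29°;  2α = 38.58°
n_0 = (+0.0122, -0.9999)
n_1 = (+0.9878, +0.1558)
n_2 = (+0.2741, +0.9617)
n_3 = (-0.9425, +0.3341)
n_4 = (-0.9693, -0.2459)
  (0,1): δ = 81.73°  ·
  (0,2): δ = 16.61°  ✓
  (0,3): δ = 69.79°  ·
  (0,4): δ = 103.54°  ·
  (1,2): δ = 114.87°  ·
  (1,3): δ = 28.48°  ✓
  (1,4): δ = 5.27°  ✓
  (2,3): δ = 93.61°  ·
  (2,4): δ = 59.85°  ·
  (3,4): δ = 146.25°  ·
antipodal pairs: 3

count = 3; pairs: (0,2), (1,3), (1,4)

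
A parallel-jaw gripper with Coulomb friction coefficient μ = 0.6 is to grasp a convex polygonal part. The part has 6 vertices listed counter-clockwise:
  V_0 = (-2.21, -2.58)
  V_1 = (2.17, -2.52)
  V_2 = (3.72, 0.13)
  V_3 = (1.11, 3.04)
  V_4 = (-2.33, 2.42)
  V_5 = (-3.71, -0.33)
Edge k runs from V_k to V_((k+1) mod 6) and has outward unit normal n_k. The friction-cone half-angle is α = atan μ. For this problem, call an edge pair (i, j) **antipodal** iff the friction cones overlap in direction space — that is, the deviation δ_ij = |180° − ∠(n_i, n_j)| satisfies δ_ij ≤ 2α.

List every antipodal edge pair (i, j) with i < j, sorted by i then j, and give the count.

count = 5; pairs: (0,2), (0,3), (1,3), (1,4), (2,5)

α = atan 0.6 = 30.96°;  2α = 61.93°
n_0 = (+0.0137, -0.9999)
n_1 = (+0.8632, -0.5049)
n_2 = (+0.7444, +0.6677)
n_3 = (-0.1774, +0.9841)
n_4 = (-0.8938, +0.4485)
n_5 = (-0.8321, -0.5547)
  (0,1): δ = 121.11°  ·
  (0,2): δ = 48.90°  ✓
  (0,3): δ = 9.43°  ✓
  (0,4): δ = 62.57°  ·
  (0,5): δ = 122.91°  ·
  (1,2): δ = 107.79°  ·
  (1,3): δ = 49.46°  ✓
  (1,4): δ = 3.68°  ✓
  (1,5): δ = 64.01°  ·
  (2,3): δ = 121.67°  ·
  (2,4): δ = 68.54°  ·
  (2,5): δ = 8.20°  ✓
  (3,4): δ = 126.87°  ·
  (3,5): δ = 66.53°  ·
  (4,5): δ = 119.66°  ·
antipodal pairs: 5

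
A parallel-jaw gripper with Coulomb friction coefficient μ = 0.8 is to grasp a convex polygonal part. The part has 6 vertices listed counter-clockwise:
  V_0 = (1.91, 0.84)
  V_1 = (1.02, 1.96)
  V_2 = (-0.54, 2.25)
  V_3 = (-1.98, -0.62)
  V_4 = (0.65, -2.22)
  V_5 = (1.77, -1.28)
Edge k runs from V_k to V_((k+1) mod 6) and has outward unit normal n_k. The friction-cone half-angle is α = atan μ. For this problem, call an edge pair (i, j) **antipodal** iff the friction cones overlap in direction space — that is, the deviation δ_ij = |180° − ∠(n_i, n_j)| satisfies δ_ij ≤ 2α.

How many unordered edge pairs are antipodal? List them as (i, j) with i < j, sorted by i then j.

α = atan 0.8 = 38.66°;  2α = 77.32°
n_0 = (+0.7829, +0.6221)
n_1 = (+0.1828, +0.9832)
n_2 = (-0.8938, +0.4485)
n_3 = (-0.5197, -0.8543)
n_4 = (+0.6429, -0.7660)
n_5 = (+0.9978, -0.0659)
  (0,1): δ = 139.00°  ·
  (0,2): δ = 65.12°  ✓
  (0,3): δ = 20.21°  ✓
  (0,4): δ = 91.53°  ·
  (0,5): δ = 137.75°  ·
  (1,2): δ = 106.11°  ·
  (1,3): δ = 20.78°  ✓
  (1,4): δ = 50.54°  ✓
  (1,5): δ = 96.75°  ·
  (2,3): δ = 94.67°  ·
  (2,4): δ = 23.35°  ✓
  (2,5): δ = 22.87°  ✓
  (3,4): δ = 108.68°  ·
  (3,5): δ = 62.46°  ✓
  (4,5): δ = 133.78°  ·
antipodal pairs: 7

count = 7; pairs: (0,2), (0,3), (1,3), (1,4), (2,4), (2,5), (3,5)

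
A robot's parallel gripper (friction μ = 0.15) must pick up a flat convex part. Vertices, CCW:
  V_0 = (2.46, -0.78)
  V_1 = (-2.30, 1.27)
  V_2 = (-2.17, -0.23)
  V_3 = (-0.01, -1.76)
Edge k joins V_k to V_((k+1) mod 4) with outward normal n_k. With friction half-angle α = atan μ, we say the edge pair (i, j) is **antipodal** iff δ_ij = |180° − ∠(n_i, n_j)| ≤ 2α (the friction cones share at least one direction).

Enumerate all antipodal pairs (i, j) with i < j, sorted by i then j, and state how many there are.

α = atan 0.15 = 8.53°;  2α = 17.06°
n_0 = (+0.3955, +0.9184)
n_1 = (-0.9963, -0.0863)
n_2 = (-0.5780, -0.8160)
n_3 = (+0.3688, -0.9295)
  (0,1): δ = 61.75°  ·
  (0,2): δ = 12.01°  ✓
  (0,3): δ = 44.94°  ·
  (1,2): δ = 130.26°  ·
  (1,3): δ = 73.31°  ·
  (2,3): δ = 123.05°  ·
antipodal pairs: 1

count = 1; pairs: (0,2)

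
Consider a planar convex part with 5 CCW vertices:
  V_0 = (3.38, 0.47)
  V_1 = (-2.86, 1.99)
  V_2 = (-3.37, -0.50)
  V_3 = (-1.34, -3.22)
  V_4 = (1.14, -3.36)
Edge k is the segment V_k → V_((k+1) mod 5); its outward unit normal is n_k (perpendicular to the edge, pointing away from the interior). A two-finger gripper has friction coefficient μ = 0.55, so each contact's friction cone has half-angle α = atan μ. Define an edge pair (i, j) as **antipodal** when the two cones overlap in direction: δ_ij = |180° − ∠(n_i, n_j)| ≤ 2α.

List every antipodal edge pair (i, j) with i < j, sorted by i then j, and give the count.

count = 3; pairs: (0,2), (0,3), (1,4)

α = atan 0.55 = 28.81°;  2α = 57.62°
n_0 = (+0.2367, +0.9716)
n_1 = (-0.9797, +0.2007)
n_2 = (-0.8014, -0.5981)
n_3 = (-0.0564, -0.9984)
n_4 = (+0.8632, -0.5049)
  (0,1): δ = 87.89°  ·
  (0,2): δ = 39.58°  ✓
  (0,3): δ = 10.46°  ✓
  (0,4): δ = 73.37°  ·
  (1,2): δ = 131.69°  ·
  (1,3): δ = 81.66°  ·
  (1,4): δ = 18.75°  ✓
  (2,3): δ = 129.97°  ·
  (2,4): δ = 67.06°  ·
  (3,4): δ = 117.09°  ·
antipodal pairs: 3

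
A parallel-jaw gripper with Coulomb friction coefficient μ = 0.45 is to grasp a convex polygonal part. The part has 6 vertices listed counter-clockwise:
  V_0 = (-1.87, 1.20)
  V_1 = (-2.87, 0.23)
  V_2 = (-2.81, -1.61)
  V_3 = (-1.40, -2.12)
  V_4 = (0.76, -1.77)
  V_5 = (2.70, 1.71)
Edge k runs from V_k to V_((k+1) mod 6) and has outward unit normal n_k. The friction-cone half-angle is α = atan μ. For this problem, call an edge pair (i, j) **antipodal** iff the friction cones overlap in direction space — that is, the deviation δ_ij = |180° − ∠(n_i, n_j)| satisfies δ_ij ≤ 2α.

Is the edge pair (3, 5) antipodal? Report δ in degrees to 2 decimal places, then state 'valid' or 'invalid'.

α = atan 0.45 = 24.23°;  2α = 48.46°
edge 3: e_3 = (+2.16, +0.35);  n_3 = (+0.1600, -0.9871)
edge 5: e_5 = (-4.57, -0.51);  n_5 = (-0.1109, +0.9938)
∠(n_3, n_5) = 177.16°
δ = |180° − 177.16°| = 2.84°
2.84° ≤ 2α = 48.46°  →  valid

δ = 2.84°, valid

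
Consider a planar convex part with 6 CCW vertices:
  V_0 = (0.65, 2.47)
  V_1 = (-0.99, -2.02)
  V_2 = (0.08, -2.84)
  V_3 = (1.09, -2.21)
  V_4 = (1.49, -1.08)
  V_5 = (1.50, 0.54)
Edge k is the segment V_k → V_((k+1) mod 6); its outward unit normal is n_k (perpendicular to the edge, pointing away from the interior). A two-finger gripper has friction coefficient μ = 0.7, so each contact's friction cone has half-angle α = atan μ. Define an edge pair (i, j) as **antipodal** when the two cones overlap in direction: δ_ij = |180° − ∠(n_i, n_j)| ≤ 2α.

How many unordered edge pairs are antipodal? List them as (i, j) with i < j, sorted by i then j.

count = 6; pairs: (0,2), (0,3), (0,4), (0,5), (1,4), (1,5)

α = atan 0.7 = 34.99°;  2α = 69.98°
n_0 = (-0.9393, +0.3431)
n_1 = (-0.6083, -0.7937)
n_2 = (+0.5292, -0.8485)
n_3 = (+0.9427, -0.3337)
n_4 = (+1.0000, -0.0062)
n_5 = (+0.9152, +0.4031)
  (0,1): δ = 107.40°  ·
  (0,2): δ = 37.98°  ✓
  (0,3): δ = 0.57°  ✓
  (0,4): δ = 19.71°  ✓
  (0,5): δ = 43.83°  ✓
  (1,2): δ = 110.58°  ·
  (1,3): δ = 72.03°  ·
  (1,4): δ = 52.89°  ✓
  (1,5): δ = 28.77°  ✓
  (2,3): δ = 141.45°  ·
  (2,4): δ = 122.31°  ·
  (2,5): δ = 98.18°  ·
  (3,4): δ = 160.86°  ·
  (3,5): δ = 136.74°  ·
  (4,5): δ = 155.88°  ·
antipodal pairs: 6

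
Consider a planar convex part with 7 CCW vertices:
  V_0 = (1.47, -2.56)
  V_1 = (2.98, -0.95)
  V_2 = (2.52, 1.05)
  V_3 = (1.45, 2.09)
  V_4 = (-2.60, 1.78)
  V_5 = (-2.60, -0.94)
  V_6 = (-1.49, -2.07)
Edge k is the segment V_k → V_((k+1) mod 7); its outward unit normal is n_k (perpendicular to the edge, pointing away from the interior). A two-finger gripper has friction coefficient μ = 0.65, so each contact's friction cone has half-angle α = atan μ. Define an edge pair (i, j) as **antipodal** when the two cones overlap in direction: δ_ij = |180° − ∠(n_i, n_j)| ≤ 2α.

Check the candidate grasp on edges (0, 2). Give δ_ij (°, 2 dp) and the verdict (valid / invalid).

δ = 91.02°, invalid

α = atan 0.65 = 33.02°;  2α = 66.05°
edge 0: e_0 = (+1.51, +1.61);  n_0 = (+0.7294, -0.6841)
edge 2: e_2 = (-1.07, +1.04);  n_2 = (+0.6970, +0.7171)
∠(n_0, n_2) = 88.98°
δ = |180° − 88.98°| = 91.02°
91.02° > 2α = 66.05°  →  invalid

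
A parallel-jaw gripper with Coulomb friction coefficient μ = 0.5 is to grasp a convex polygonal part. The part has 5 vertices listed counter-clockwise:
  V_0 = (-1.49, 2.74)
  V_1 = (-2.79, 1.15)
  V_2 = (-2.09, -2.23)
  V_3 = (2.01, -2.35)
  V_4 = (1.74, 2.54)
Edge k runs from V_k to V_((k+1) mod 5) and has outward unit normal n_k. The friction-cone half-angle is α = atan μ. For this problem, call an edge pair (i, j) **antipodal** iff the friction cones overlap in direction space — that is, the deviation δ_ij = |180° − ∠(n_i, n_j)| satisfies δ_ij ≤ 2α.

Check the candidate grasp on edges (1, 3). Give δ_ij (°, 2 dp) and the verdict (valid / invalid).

α = atan 0.5 = 26.57°;  2α = 53.13°
edge 1: e_1 = (+0.70, -3.38);  n_1 = (-0.9792, -0.2028)
edge 3: e_3 = (-0.27, +4.89);  n_3 = (+0.9985, +0.0551)
∠(n_1, n_3) = 171.46°
δ = |180° − 171.46°| = 8.54°
8.54° ≤ 2α = 53.13°  →  valid

δ = 8.54°, valid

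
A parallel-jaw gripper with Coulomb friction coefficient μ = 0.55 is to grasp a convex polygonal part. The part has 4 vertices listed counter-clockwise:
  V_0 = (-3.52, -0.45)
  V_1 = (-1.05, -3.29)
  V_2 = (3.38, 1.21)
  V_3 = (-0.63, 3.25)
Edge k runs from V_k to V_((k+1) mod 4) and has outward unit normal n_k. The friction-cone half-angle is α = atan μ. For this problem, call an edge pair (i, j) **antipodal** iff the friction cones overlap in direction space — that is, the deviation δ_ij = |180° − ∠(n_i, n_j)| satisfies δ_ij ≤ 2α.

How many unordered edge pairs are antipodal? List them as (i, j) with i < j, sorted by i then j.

count = 2; pairs: (0,2), (1,3)

α = atan 0.55 = 28.81°;  2α = 57.62°
n_0 = (-0.7545, -0.6562)
n_1 = (+0.7126, -0.7015)
n_2 = (+0.4534, +0.8913)
n_3 = (-0.7881, +0.6156)
  (0,1): δ = 85.56°  ·
  (0,2): δ = 22.02°  ✓
  (0,3): δ = 100.99°  ·
  (1,2): δ = 72.41°  ·
  (1,3): δ = 6.56°  ✓
  (2,3): δ = 101.03°  ·
antipodal pairs: 2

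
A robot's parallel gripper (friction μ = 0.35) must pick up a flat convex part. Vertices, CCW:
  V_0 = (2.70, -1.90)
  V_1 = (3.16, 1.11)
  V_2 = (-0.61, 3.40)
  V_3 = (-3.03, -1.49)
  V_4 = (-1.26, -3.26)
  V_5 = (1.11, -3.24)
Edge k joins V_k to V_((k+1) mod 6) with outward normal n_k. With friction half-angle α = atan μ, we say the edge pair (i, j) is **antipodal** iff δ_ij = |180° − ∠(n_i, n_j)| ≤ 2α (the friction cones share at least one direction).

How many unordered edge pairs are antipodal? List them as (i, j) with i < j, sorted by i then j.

count = 4; pairs: (0,2), (1,3), (1,4), (2,5)

α = atan 0.35 = 19.29°;  2α = 38.58°
n_0 = (+0.9885, -0.1511)
n_1 = (+0.5192, +0.8547)
n_2 = (-0.8963, +0.4435)
n_3 = (-0.7071, -0.7071)
n_4 = (+0.0084, -1.0000)
n_5 = (+0.6444, -0.7647)
  (0,1): δ = 112.59°  ·
  (0,2): δ = 17.64°  ✓
  (0,3): δ = 53.69°  ·
  (0,4): δ = 99.17°  ·
  (0,5): δ = 138.81°  ·
  (1,2): δ = 85.05°  ·
  (1,3): δ = 13.72°  ✓
  (1,4): δ = 31.76°  ✓
  (1,5): δ = 71.40°  ·
  (2,3): δ = 108.67°  ·
  (2,4): δ = 63.19°  ·
  (2,5): δ = 23.55°  ✓
  (3,4): δ = 134.52°  ·
  (3,5): δ = 94.88°  ·
  (4,5): δ = 140.36°  ·
antipodal pairs: 4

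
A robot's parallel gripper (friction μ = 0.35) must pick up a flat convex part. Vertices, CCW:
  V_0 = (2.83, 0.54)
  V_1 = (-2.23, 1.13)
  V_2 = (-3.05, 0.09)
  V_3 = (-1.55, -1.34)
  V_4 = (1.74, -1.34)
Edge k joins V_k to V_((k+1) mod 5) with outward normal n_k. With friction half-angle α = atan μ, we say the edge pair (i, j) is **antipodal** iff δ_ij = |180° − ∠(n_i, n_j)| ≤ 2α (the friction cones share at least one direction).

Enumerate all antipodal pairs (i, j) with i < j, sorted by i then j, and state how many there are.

α = atan 0.35 = 19.29°;  2α = 38.58°
n_0 = (+0.1158, +0.9933)
n_1 = (-0.7853, +0.6192)
n_2 = (-0.6900, -0.7238)
n_3 = (+0.0000, -1.0000)
n_4 = (+0.8651, -0.5016)
  (0,1): δ = 121.60°  ·
  (0,2): δ = 36.98°  ✓
  (0,3): δ = 6.65°  ✓
  (0,4): δ = 66.55°  ·
  (1,2): δ = 95.38°  ·
  (1,3): δ = 51.75°  ·
  (1,4): δ = 8.15°  ✓
  (2,3): δ = 136.37°  ·
  (2,4): δ = 76.47°  ·
  (3,4): δ = 120.10°  ·
antipodal pairs: 3

count = 3; pairs: (0,2), (0,3), (1,4)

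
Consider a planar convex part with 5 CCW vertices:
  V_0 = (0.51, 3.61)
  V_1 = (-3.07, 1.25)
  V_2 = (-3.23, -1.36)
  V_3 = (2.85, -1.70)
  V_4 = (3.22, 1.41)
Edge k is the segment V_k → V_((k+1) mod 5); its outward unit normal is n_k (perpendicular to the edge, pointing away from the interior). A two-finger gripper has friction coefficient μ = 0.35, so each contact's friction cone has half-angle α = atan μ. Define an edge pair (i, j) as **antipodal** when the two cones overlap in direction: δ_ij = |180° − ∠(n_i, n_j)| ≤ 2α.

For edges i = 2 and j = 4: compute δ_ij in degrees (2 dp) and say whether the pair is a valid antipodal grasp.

α = atan 0.35 = 19.29°;  2α = 38.58°
edge 2: e_2 = (+6.08, -0.34);  n_2 = (-0.0558, -0.9984)
edge 4: e_4 = (-2.71, +2.20);  n_4 = (+0.6303, +0.7764)
∠(n_2, n_4) = 144.13°
δ = |180° − 144.13°| = 35.87°
35.87° ≤ 2α = 38.58°  →  valid

δ = 35.87°, valid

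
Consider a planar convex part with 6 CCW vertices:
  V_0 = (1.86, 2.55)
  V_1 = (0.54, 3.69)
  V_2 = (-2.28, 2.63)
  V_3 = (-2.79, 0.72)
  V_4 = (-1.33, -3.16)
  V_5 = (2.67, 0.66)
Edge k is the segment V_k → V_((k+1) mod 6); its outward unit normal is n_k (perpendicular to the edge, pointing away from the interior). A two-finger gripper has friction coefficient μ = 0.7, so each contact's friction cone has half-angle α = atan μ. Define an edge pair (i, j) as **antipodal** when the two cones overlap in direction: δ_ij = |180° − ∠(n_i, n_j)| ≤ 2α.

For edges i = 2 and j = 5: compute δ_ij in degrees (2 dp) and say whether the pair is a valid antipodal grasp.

α = atan 0.7 = 34.99°;  2α = 69.98°
edge 2: e_2 = (-0.51, -1.91);  n_2 = (-0.9662, +0.2580)
edge 5: e_5 = (-0.81, +1.89);  n_5 = (+0.9191, +0.3939)
∠(n_2, n_5) = 141.85°
δ = |180° − 141.85°| = 38.15°
38.15° ≤ 2α = 69.98°  →  valid

δ = 38.15°, valid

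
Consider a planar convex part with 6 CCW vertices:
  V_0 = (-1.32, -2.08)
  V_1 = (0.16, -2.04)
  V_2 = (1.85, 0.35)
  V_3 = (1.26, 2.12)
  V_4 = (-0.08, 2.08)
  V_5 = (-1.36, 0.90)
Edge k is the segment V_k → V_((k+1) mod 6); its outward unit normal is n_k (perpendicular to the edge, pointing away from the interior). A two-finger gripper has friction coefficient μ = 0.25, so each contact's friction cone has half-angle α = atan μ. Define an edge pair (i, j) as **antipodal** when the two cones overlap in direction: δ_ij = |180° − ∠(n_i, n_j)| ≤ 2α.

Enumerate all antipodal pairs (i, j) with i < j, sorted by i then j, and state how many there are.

α = atan 0.25 = 14.04°;  2α = 28.07°
n_0 = (+0.0270, -0.9996)
n_1 = (+0.8165, -0.5774)
n_2 = (+0.9487, +0.3162)
n_3 = (-0.0298, +0.9996)
n_4 = (-0.6778, +0.7352)
n_5 = (-0.9999, -0.0134)
  (0,1): δ = 126.81°  ·
  (0,2): δ = 73.11°  ·
  (0,3): δ = 0.16°  ✓
  (0,4): δ = 41.12°  ·
  (0,5): δ = 89.22°  ·
  (1,2): δ = 126.30°  ·
  (1,3): δ = 53.03°  ·
  (1,4): δ = 12.06°  ✓
  (1,5): δ = 36.03°  ·
  (2,3): δ = 106.73°  ·
  (2,4): δ = 65.76°  ·
  (2,5): δ = 17.67°  ✓
  (3,4): δ = 139.04°  ·
  (3,5): δ = 90.94°  ·
  (4,5): δ = 131.90°  ·
antipodal pairs: 3

count = 3; pairs: (0,3), (1,4), (2,5)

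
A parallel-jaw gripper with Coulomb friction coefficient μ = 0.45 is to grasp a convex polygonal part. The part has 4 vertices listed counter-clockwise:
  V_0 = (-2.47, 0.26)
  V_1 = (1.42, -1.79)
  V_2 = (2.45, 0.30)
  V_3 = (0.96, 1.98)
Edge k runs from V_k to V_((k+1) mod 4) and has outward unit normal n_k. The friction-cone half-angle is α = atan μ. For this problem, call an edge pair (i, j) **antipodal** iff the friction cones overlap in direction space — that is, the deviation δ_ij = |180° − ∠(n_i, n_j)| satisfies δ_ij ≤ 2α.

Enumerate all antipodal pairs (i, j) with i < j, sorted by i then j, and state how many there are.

count = 2; pairs: (0,2), (1,3)

α = atan 0.45 = 24.23°;  2α = 48.46°
n_0 = (-0.4662, -0.8847)
n_1 = (+0.8970, -0.4421)
n_2 = (+0.7481, +0.6635)
n_3 = (-0.4483, +0.8939)
  (0,1): δ = 88.45°  ·
  (0,2): δ = 20.64°  ✓
  (0,3): δ = 54.42°  ·
  (1,2): δ = 112.19°  ·
  (1,3): δ = 37.13°  ✓
  (2,3): δ = 104.94°  ·
antipodal pairs: 2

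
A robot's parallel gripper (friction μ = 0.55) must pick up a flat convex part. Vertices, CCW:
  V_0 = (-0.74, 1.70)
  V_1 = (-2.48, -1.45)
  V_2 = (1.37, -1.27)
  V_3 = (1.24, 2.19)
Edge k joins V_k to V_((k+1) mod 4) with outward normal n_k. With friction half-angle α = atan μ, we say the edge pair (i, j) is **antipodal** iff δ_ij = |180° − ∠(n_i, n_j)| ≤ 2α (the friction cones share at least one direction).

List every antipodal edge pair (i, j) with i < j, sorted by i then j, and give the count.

α = atan 0.55 = 28.81°;  2α = 57.62°
n_0 = (-0.8753, +0.4835)
n_1 = (+0.0467, -0.9989)
n_2 = (+0.9993, +0.0375)
n_3 = (-0.2402, +0.9707)
  (0,1): δ = 58.41°  ·
  (0,2): δ = 31.07°  ✓
  (0,3): δ = 132.82°  ·
  (1,2): δ = 90.53°  ·
  (1,3): δ = 11.22°  ✓
  (2,3): δ = 78.25°  ·
antipodal pairs: 2

count = 2; pairs: (0,2), (1,3)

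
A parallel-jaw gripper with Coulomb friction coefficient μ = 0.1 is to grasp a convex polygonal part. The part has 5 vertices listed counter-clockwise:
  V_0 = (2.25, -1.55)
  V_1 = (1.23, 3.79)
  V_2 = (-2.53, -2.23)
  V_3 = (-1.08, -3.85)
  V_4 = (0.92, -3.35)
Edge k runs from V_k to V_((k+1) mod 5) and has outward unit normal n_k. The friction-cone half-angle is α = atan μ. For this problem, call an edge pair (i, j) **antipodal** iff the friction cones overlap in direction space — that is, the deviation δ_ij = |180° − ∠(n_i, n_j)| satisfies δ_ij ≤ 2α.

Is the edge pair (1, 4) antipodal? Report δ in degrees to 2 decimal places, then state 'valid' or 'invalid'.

δ = 4.47°, valid

α = atan 0.1 = 5.71°;  2α = 11.42°
edge 1: e_1 = (-3.76, -6.02);  n_1 = (-0.8482, +0.5297)
edge 4: e_4 = (+1.33, +1.80);  n_4 = (+0.8043, -0.5943)
∠(n_1, n_4) = 175.53°
δ = |180° − 175.53°| = 4.47°
4.47° ≤ 2α = 11.42°  →  valid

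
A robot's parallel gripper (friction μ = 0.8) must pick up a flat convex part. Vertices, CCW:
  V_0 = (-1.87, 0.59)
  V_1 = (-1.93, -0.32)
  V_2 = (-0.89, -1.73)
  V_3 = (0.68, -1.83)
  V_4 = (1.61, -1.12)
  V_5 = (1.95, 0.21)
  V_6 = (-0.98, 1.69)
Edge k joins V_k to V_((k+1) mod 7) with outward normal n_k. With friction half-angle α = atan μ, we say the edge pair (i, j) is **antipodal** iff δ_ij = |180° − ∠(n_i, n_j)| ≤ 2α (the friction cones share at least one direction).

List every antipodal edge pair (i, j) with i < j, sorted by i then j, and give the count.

α = atan 0.8 = 38.66°;  2α = 77.32°
n_0 = (-0.9978, +0.0658)
n_1 = (-0.8048, -0.5936)
n_2 = (-0.0636, -0.9980)
n_3 = (+0.6068, -0.7948)
n_4 = (+0.9688, -0.2477)
n_5 = (+0.4509, +0.8926)
n_6 = (-0.7774, +0.6290)
  (0,1): δ = 139.82°  ·
  (0,2): δ = 89.87°  ·
  (0,3): δ = 48.87°  ✓
  (0,4): δ = 10.57°  ✓
  (0,5): δ = 66.97°  ✓
  (0,6): δ = 144.80°  ·
  (1,2): δ = 130.06°  ·
  (1,3): δ = 89.05°  ·
  (1,4): δ = 50.75°  ✓
  (1,5): δ = 26.79°  ✓
  (1,6): δ = 104.61°  ·
  (2,3): δ = 139.00°  ·
  (2,4): δ = 100.70°  ·
  (2,5): δ = 23.15°  ✓
  (2,6): δ = 54.67°  ✓
  (3,4): δ = 141.70°  ·
  (3,5): δ = 64.16°  ✓
  (3,6): δ = 13.66°  ✓
  (4,5): δ = 102.46°  ·
  (4,6): δ = 24.64°  ✓
  (5,6): δ = 102.18°  ·
antipodal pairs: 10

count = 10; pairs: (0,3), (0,4), (0,5), (1,4), (1,5), (2,5), (2,6), (3,5), (3,6), (4,6)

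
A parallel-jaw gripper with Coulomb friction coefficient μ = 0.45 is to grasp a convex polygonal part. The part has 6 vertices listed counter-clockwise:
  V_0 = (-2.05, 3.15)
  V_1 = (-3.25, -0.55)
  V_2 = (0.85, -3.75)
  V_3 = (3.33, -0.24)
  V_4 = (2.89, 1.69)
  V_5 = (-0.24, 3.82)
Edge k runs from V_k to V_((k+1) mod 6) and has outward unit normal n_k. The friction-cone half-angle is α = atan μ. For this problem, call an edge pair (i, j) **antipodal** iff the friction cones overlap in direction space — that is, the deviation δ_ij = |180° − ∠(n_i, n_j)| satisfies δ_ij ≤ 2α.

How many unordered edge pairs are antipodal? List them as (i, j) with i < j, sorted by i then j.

count = 5; pairs: (0,2), (0,3), (1,3), (1,4), (2,5)

α = atan 0.45 = 24.23°;  2α = 48.46°
n_0 = (-0.9512, +0.3085)
n_1 = (-0.6153, -0.7883)
n_2 = (+0.8167, -0.5770)
n_3 = (+0.9750, +0.2223)
n_4 = (+0.5626, +0.8267)
n_5 = (-0.3471, +0.9378)
  (0,1): δ = 110.00°  ·
  (0,2): δ = 17.27°  ✓
  (0,3): δ = 30.81°  ✓
  (0,4): δ = 73.73°  ·
  (0,5): δ = 128.28°  ·
  (1,2): δ = 87.27°  ·
  (1,3): δ = 39.19°  ✓
  (1,4): δ = 3.74°  ✓
  (1,5): δ = 58.28°  ·
  (2,3): δ = 131.91°  ·
  (2,4): δ = 88.99°  ·
  (2,5): δ = 34.44°  ✓
  (3,4): δ = 137.08°  ·
  (3,5): δ = 82.53°  ·
  (4,5): δ = 125.45°  ·
antipodal pairs: 5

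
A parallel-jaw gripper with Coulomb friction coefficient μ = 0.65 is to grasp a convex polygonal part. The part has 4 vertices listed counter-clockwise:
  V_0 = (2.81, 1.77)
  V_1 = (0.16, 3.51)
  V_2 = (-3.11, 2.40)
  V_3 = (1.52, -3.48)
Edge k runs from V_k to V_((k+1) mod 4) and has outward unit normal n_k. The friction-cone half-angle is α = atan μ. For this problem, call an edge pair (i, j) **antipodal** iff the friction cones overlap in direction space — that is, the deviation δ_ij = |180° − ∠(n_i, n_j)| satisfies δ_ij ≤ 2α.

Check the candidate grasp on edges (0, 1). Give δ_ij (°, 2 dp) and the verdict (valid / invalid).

α = atan 0.65 = 33.02°;  2α = 66.05°
edge 0: e_0 = (-2.65, +1.74);  n_0 = (+0.5489, +0.8359)
edge 1: e_1 = (-3.27, -1.11);  n_1 = (-0.3214, +0.9469)
∠(n_0, n_1) = 52.04°
δ = |180° − 52.04°| = 127.96°
127.96° > 2α = 66.05°  →  invalid

δ = 127.96°, invalid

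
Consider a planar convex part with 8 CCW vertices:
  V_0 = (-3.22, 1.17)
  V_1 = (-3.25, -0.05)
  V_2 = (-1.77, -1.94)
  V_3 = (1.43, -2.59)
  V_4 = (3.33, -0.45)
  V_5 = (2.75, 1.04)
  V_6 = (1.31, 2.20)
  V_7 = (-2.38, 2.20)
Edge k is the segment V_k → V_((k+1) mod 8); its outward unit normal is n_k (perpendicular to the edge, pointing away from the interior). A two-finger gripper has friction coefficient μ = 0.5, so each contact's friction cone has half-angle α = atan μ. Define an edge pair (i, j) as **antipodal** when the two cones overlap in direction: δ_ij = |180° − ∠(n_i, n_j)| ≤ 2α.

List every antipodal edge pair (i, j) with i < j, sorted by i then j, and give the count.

count = 10; pairs: (0,3), (0,4), (0,5), (1,4), (1,5), (1,6), (2,5), (2,6), (3,6), (3,7)

α = atan 0.5 = 26.57°;  2α = 53.13°
n_0 = (-0.9997, +0.0246)
n_1 = (-0.7873, -0.6165)
n_2 = (-0.1991, -0.9800)
n_3 = (+0.7478, -0.6639)
n_4 = (+0.9319, +0.3627)
n_5 = (+0.6273, +0.7788)
n_6 = (+0.0000, +1.0000)
n_7 = (-0.7750, +0.6320)
  (0,1): δ = 140.53°  ·
  (0,2): δ = 100.07°  ·
  (0,3): δ = 40.19°  ✓
  (0,4): δ = 22.68°  ✓
  (0,5): δ = 52.56°  ✓
  (0,6): δ = 91.41°  ·
  (0,7): δ = 142.21°  ·
  (1,2): δ = 139.55°  ·
  (1,3): δ = 79.66°  ·
  (1,4): δ = 16.79°  ✓
  (1,5): δ = 13.08°  ✓
  (1,6): δ = 51.94°  ✓
  (1,7): δ = 102.74°  ·
  (2,3): δ = 120.12°  ·
  (2,4): δ = 57.25°  ·
  (2,5): δ = 27.37°  ✓
  (2,6): δ = 11.48°  ✓
  (2,7): δ = 62.28°  ·
  (3,4): δ = 117.13°  ·
  (3,5): δ = 87.25°  ·
  (3,6): δ = 48.40°  ✓
  (3,7): δ = 2.40°  ✓
  (4,5): δ = 150.12°  ·
  (4,6): δ = 111.27°  ·
  (4,7): δ = 60.47°  ·
  (5,6): δ = 141.15°  ·
  (5,7): δ = 90.35°  ·
  (6,7): δ = 129.20°  ·
antipodal pairs: 10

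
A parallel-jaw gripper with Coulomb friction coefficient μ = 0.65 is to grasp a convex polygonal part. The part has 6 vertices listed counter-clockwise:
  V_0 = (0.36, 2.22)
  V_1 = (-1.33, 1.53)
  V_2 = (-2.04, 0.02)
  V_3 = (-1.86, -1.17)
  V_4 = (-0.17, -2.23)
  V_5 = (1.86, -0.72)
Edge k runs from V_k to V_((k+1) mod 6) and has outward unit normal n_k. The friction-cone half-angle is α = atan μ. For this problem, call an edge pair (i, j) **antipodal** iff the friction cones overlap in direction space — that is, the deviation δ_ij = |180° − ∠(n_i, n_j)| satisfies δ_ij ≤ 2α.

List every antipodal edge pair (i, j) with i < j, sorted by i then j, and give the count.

α = atan 0.65 = 33.02°;  2α = 66.05°
n_0 = (-0.3780, +0.9258)
n_1 = (-0.9050, +0.4255)
n_2 = (-0.9888, -0.1496)
n_3 = (-0.5314, -0.8472)
n_4 = (+0.5968, -0.8024)
n_5 = (+0.8908, +0.4545)
  (0,1): δ = 137.39°  ·
  (0,2): δ = 103.61°  ·
  (0,3): δ = 54.31°  ✓
  (0,4): δ = 14.43°  ✓
  (0,5): δ = 94.82°  ·
  (1,2): δ = 146.22°  ·
  (1,3): δ = 96.91°  ·
  (1,4): δ = 28.17°  ✓
  (1,5): δ = 52.21°  ✓
  (2,3): δ = 130.70°  ·
  (2,4): δ = 61.96°  ✓
  (2,5): δ = 18.43°  ✓
  (3,4): δ = 111.26°  ·
  (3,5): δ = 30.87°  ✓
  (4,5): δ = 99.61°  ·
antipodal pairs: 7

count = 7; pairs: (0,3), (0,4), (1,4), (1,5), (2,4), (2,5), (3,5)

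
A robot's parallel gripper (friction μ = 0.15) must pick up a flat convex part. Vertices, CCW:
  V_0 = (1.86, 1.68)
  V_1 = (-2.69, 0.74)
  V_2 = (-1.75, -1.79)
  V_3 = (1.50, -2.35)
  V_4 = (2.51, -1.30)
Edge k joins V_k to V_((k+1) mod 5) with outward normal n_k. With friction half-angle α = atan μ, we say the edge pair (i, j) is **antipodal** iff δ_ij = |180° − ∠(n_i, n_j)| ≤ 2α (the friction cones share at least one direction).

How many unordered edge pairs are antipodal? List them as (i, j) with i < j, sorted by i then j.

count = 1; pairs: (1,4)

α = atan 0.15 = 8.53°;  2α = 17.06°
n_0 = (-0.2023, +0.9793)
n_1 = (-0.9374, -0.3483)
n_2 = (-0.1698, -0.9855)
n_3 = (+0.7207, -0.6932)
n_4 = (+0.9770, +0.2131)
  (0,1): δ = 81.29°  ·
  (0,2): δ = 21.45°  ·
  (0,3): δ = 34.44°  ·
  (0,4): δ = 90.63°  ·
  (1,2): δ = 120.16°  ·
  (1,3): δ = 64.27°  ·
  (1,4): δ = 8.08°  ✓
  (2,3): δ = 124.11°  ·
  (2,4): δ = 67.92°  ·
  (3,4): δ = 123.81°  ·
antipodal pairs: 1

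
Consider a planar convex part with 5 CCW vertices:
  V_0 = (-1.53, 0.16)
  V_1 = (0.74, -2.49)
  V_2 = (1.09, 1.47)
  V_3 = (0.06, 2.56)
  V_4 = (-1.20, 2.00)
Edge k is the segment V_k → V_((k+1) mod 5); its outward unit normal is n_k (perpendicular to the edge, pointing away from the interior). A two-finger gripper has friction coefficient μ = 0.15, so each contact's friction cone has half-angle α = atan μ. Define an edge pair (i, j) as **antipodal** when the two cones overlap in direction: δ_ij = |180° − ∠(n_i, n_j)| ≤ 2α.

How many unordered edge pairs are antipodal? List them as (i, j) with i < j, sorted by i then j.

α = atan 0.15 = 8.53°;  2α = 17.06°
n_0 = (-0.7595, -0.6506)
n_1 = (+0.9961, -0.0880)
n_2 = (+0.7268, +0.6868)
n_3 = (-0.4061, +0.9138)
n_4 = (-0.9843, +0.1765)
  (0,1): δ = 45.63°  ·
  (0,2): δ = 2.80°  ✓
  (0,3): δ = 73.38°  ·
  (0,4): δ = 129.25°  ·
  (1,2): δ = 131.57°  ·
  (1,3): δ = 60.99°  ·
  (1,4): δ = 5.12°  ✓
  (2,3): δ = 109.42°  ·
  (2,4): δ = 53.55°  ·
  (3,4): δ = 124.13°  ·
antipodal pairs: 2

count = 2; pairs: (0,2), (1,4)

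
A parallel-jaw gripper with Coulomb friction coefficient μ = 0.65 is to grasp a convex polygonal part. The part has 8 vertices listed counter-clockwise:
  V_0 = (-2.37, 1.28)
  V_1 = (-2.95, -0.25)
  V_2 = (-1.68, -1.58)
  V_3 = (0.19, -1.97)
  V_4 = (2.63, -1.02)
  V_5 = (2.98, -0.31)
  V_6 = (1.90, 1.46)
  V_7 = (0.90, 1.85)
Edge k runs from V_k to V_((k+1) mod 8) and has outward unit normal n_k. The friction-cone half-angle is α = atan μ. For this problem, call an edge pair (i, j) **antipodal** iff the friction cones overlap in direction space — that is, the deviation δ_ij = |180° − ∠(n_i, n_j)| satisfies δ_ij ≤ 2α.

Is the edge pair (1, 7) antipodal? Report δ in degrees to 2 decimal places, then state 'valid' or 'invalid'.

α = atan 0.65 = 33.02°;  2α = 66.05°
edge 1: e_1 = (+1.27, -1.33);  n_1 = (-0.7232, -0.6906)
edge 7: e_7 = (-3.27, -0.57);  n_7 = (-0.1717, +0.9851)
∠(n_1, n_7) = 123.79°
δ = |180° − 123.79°| = 56.21°
56.21° ≤ 2α = 66.05°  →  valid

δ = 56.21°, valid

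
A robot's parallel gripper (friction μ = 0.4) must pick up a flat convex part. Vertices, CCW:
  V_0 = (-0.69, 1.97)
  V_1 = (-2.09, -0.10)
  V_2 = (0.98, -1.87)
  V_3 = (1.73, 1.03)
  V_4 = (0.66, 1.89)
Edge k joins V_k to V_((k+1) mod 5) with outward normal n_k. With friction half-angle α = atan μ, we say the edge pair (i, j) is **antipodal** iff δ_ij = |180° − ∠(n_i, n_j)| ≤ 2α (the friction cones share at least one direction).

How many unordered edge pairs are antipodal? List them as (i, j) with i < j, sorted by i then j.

count = 3; pairs: (0,2), (1,3), (1,4)

α = atan 0.4 = 21.80°;  2α = 43.60°
n_0 = (-0.8283, +0.5602)
n_1 = (-0.4995, -0.8663)
n_2 = (+0.9681, -0.2504)
n_3 = (+0.6265, +0.7794)
n_4 = (+0.0592, +0.9982)
  (0,1): δ = 85.89°  ·
  (0,2): δ = 19.57°  ✓
  (0,3): δ = 85.28°  ·
  (0,4): δ = 120.68°  ·
  (1,2): δ = 74.53°  ·
  (1,3): δ = 8.82°  ✓
  (1,4): δ = 26.57°  ✓
  (2,3): δ = 114.29°  ·
  (2,4): δ = 78.89°  ·
  (3,4): δ = 144.60°  ·
antipodal pairs: 3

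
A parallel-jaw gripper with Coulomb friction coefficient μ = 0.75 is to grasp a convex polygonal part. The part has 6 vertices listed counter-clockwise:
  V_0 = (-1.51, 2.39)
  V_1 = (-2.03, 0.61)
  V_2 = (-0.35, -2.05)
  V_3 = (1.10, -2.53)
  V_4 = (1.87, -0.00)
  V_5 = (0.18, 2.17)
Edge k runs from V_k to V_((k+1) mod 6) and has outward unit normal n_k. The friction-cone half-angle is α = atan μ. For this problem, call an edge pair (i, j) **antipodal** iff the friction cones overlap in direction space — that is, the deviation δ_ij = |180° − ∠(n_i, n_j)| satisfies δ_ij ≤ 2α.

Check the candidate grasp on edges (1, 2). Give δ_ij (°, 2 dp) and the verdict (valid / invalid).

δ = 140.59°, invalid

α = atan 0.75 = 36.87°;  2α = 73.74°
edge 1: e_1 = (+1.68, -2.66);  n_1 = (-0.8455, -0.5340)
edge 2: e_2 = (+1.45, -0.48);  n_2 = (-0.3143, -0.9493)
∠(n_1, n_2) = 39.41°
δ = |180° − 39.41°| = 140.59°
140.59° > 2α = 73.74°  →  invalid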